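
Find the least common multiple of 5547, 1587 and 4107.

5547 = 3 · 43²; 1587 = 3 · 23²; 4107 = 3 · 37²
lcm takes max exponent of each prime: 3 · 23² · 37² · 43² = 4017142947

4017142947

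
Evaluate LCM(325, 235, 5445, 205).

682013475

lcm(325, 235) = 325·235/gcd = 76375/5 = 15275
lcm(15275, 5445) = 15275·5445/gcd = 83172375/5 = 16634475
lcm(16634475, 205) = 16634475·205/gcd = 3410067375/5 = 682013475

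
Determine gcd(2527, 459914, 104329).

gcd(2527, 459914): 459914 = 182·2527 + 0 → 2527
gcd(2527, 104329): 104329 = 41·2527 + 722; 2527 = 3·722 + 361; 722 = 2·361 + 0 → 361

361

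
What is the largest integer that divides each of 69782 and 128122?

2

69782 = 2 · 23 · 37 · 41
128122 = 2 · 29 · 47²
Common: 2 = 2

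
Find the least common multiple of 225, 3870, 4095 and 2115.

225 = 3² · 5²; 3870 = 2 · 3² · 5 · 43; 4095 = 3² · 5 · 7 · 13; 2115 = 3² · 5 · 47
lcm takes max exponent of each prime: 2 · 3² · 5² · 7 · 13 · 43 · 47 = 82759950

82759950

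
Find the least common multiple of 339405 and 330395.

1319267235

gcd first: 339405 = 1·330395 + 9010; 330395 = 36·9010 + 6035; 9010 = 1·6035 + 2975; 6035 = 2·2975 + 85; 2975 = 35·85 + 0 → gcd = 85
lcm = 339405·330395/gcd = 112137714975/85 = 1319267235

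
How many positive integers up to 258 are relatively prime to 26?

26 = 2·13. Inclusion–exclusion on these primes:
258 − ⌊258/2⌋ − ⌊258/13⌋ + ⌊258/26⌋ = 119

119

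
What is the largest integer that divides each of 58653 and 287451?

171

Euclid: 287451 = 4·58653 + 52839; 58653 = 1·52839 + 5814; 52839 = 9·5814 + 513; 5814 = 11·513 + 171; 513 = 3·171 + 0. Last nonzero remainder: 171.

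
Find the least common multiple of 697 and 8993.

gcd first: 8993 = 12·697 + 629; 697 = 1·629 + 68; 629 = 9·68 + 17; 68 = 4·17 + 0 → gcd = 17
lcm = 697·8993/gcd = 6268121/17 = 368713

368713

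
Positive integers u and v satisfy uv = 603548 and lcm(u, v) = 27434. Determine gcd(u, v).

From gcd × lcm = uv: gcd = 603548 / 27434 = 22.

22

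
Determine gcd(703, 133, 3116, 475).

gcd(703, 133): 703 = 5·133 + 38; 133 = 3·38 + 19; 38 = 2·19 + 0 → 19
gcd(19, 3116): 3116 = 164·19 + 0 → 19
gcd(19, 475): 475 = 25·19 + 0 → 19

19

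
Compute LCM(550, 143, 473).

lcm(550, 143) = 550·143/gcd = 78650/11 = 7150
lcm(7150, 473) = 7150·473/gcd = 3381950/11 = 307450

307450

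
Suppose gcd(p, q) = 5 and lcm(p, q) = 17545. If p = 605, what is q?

p·q = gcd·lcm = 5·17545 = 87725, so q = 87725/605 = 145.

145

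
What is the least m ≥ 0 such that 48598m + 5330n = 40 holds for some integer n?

1375

Reduce mod 5330: 48598m ≡ 40 (mod 5330). With g = gcd(48598, 5330) = 2 dividing 40, divide through: 24299m ≡ 20 (mod 2665).
Since gcd(24299, 2665) = 1, m ≡ 20·(24299)⁻¹ ≡ 1375 (mod 2665). Smallest non-negative: 1375.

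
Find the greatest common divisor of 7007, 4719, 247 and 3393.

13

7007 = 7² · 11 · 13; 4719 = 3 · 11² · 13; 247 = 13 · 19; 3393 = 3² · 13 · 29
gcd takes min exponent of each prime: 13 = 13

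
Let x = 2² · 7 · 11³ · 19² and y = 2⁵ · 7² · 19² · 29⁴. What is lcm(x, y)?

max exponent per prime: 2⁵ · 7² · 11³ · 19² · 29⁴ = 532872498994528

532872498994528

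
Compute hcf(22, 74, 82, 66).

2

22 = 2 · 11; 74 = 2 · 37; 82 = 2 · 41; 66 = 2 · 3 · 11
gcd takes min exponent of each prime: 2 = 2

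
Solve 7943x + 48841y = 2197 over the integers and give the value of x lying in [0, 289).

154

Euclid: 48841 = 6·7943 + 1183; 7943 = 6·1183 + 845; 1183 = 1·845 + 338; 845 = 2·338 + 169; 338 = 2·169 + 0 → gcd = 169; 2197 = 169·13.
Back-substitution yields 7943·(123) + 48841·(-20) = 169, so one solution is x = 123·13 = 1599, y = -20·13 = -260.
Solutions in x differ by 48841/169 = 289; the one in [0, 289) is 1599 mod 289 = 154.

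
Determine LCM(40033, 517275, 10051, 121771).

40033 = 7² · 19 · 43; 517275 = 3² · 5² · 11² · 19; 10051 = 19 · 23²; 121771 = 13 · 17 · 19 · 29
lcm takes max exponent of each prime: 3² · 5² · 7² · 11² · 13 · 17 · 19 · 23² · 29 · 43 = 3695149114081425

3695149114081425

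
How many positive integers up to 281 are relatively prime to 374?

121

Prime factors of 374: 2, 11, 17. Count integers ≤ 281 divisible by none of them.
By inclusion–exclusion: 281 − ⌊281/2⌋ − ⌊281/11⌋ − ⌊281/17⌋ + ⌊281/22⌋ + ⌊281/34⌋ + ⌊281/187⌋ − ⌊281/374⌋ = 121.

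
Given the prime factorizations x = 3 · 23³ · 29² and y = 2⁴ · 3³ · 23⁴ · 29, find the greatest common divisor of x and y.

1058529

min exponent per shared prime: 3 · 23³ · 29 = 1058529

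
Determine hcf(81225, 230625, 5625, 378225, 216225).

225

81225 = 3² · 5² · 19²; 230625 = 3² · 5⁴ · 41; 5625 = 3² · 5⁴; 378225 = 3² · 5² · 41²; 216225 = 3² · 5² · 31²
gcd takes min exponent of each prime: 3² · 5² = 225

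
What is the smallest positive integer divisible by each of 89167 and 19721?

135266339

89167 = 13 · 19³; 19721 = 13 · 37 · 41
max exponents: 13 · 19³ · 37 · 41 = 135266339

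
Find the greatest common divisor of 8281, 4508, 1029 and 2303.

49

gcd(8281, 4508): 8281 = 1·4508 + 3773; 4508 = 1·3773 + 735; 3773 = 5·735 + 98; 735 = 7·98 + 49; 98 = 2·49 + 0 → 49
gcd(49, 1029): 1029 = 21·49 + 0 → 49
gcd(49, 2303): 2303 = 47·49 + 0 → 49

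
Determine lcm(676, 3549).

676 = 2² · 13²; 3549 = 3 · 7 · 13²
max exponents: 2² · 3 · 7 · 13² = 14196

14196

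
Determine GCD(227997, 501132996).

Euclid: 501132996 = 2197·227997 + 223587; 227997 = 1·223587 + 4410; 223587 = 50·4410 + 3087; 4410 = 1·3087 + 1323; 3087 = 2·1323 + 441; 1323 = 3·441 + 0. Last nonzero remainder: 441.

441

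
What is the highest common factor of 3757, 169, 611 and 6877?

3757 = 13 · 17²; 169 = 13²; 611 = 13 · 47; 6877 = 13 · 23²
gcd takes min exponent of each prime: 13 = 13

13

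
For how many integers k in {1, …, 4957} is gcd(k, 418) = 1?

2136

Prime factors of 418: 2, 11, 19. Count integers ≤ 4957 divisible by none of them.
By inclusion–exclusion: 4957 − ⌊4957/2⌋ − ⌊4957/11⌋ − ⌊4957/19⌋ + ⌊4957/22⌋ + ⌊4957/38⌋ + ⌊4957/209⌋ − ⌊4957/418⌋ = 2136.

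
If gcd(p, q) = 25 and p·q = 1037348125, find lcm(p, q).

gcd·lcm = product, so lcm = 1037348125/25 = 41493925.

41493925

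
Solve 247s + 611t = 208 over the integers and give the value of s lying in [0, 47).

gcd(247, 611) = 13 (Euclid: 611 = 2·247 + 117; 247 = 2·117 + 13; 117 = 9·13 + 0), and 13 | 208.
Extended Euclid: 247·(5) + 611·(-2) = 13. Scale by 16: s₀ = 80.
General solution s = s₀ + 47k; reducing mod 47 gives s = 33 (and t = -13).

33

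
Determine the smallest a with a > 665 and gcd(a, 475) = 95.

Multiples of 95 above 665: 95·8, 95·9, … . Need the cofactor coprime to 475/95 = 5.
Checking s = 8, 9, … the first with gcd(s, 5) = 1 is s = 8, giving 760.

760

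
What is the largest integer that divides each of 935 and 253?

935 = 5 · 11 · 17
253 = 11 · 23
Common: 11 = 11

11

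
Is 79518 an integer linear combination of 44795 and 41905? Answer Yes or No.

No

gcd(44795, 41905): 44795 = 1·41905 + 2890; 41905 = 14·2890 + 1445; 2890 = 2·1445 + 0 → 1445
1445 does not divide 79518, so a solution does not exist.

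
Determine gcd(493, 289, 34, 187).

17

493 = 17 · 29; 289 = 17²; 34 = 2 · 17; 187 = 11 · 17
gcd takes min exponent of each prime: 17 = 17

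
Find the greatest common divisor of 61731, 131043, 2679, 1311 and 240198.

gcd(61731, 131043): 131043 = 2·61731 + 7581; 61731 = 8·7581 + 1083; 7581 = 7·1083 + 0 → 1083
gcd(1083, 2679): 2679 = 2·1083 + 513; 1083 = 2·513 + 57; 513 = 9·57 + 0 → 57
gcd(57, 1311): 1311 = 23·57 + 0 → 57
gcd(57, 240198): 240198 = 4214·57 + 0 → 57

57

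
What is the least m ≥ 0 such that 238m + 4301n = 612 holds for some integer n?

Euclid: 4301 = 18·238 + 17; 238 = 14·17 + 0 → gcd = 17; 612 = 17·36.
Back-substitution yields 238·(-18) + 4301·(1) = 17, so one solution is m = -18·36 = -648, n = 1·36 = 36.
Solutions in m differ by 4301/17 = 253; the one in [0, 253) is -648 mod 253 = 111.

111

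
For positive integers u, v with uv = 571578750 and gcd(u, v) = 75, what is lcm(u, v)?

gcd·lcm = product, so lcm = 571578750/75 = 7621050.

7621050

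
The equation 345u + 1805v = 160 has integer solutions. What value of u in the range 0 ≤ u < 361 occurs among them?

351

Euclid: 1805 = 5·345 + 80; 345 = 4·80 + 25; 80 = 3·25 + 5; 25 = 5·5 + 0 → gcd = 5; 160 = 5·32.
Back-substitution yields 345·(-68) + 1805·(13) = 5, so one solution is u = -68·32 = -2176, v = 13·32 = 416.
Solutions in u differ by 1805/5 = 361; the one in [0, 361) is -2176 mod 361 = 351.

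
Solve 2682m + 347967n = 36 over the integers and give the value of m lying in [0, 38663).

31138

Euclid: 347967 = 129·2682 + 1989; 2682 = 1·1989 + 693; 1989 = 2·693 + 603; 693 = 1·603 + 90; 603 = 6·90 + 63; 90 = 1·63 + 27; 63 = 2·27 + 9; 27 = 3·9 + 0 → gcd = 9; 36 = 9·4.
Back-substitution yields 2682·(-11547) + 347967·(89) = 9, so one solution is m = -11547·4 = -46188, n = 89·4 = 356.
Solutions in m differ by 347967/9 = 38663; the one in [0, 38663) is -46188 mod 38663 = 31138.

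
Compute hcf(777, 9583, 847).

gcd(777, 9583): 9583 = 12·777 + 259; 777 = 3·259 + 0 → 259
gcd(259, 847): 847 = 3·259 + 70; 259 = 3·70 + 49; 70 = 1·49 + 21; 49 = 2·21 + 7; 21 = 3·7 + 0 → 7

7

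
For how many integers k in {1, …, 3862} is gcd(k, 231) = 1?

231 = 3·7·11. Inclusion–exclusion on these primes:
3862 − ⌊3862/3⌋ − ⌊3862/7⌋ − ⌊3862/11⌋ + ⌊3862/21⌋ + ⌊3862/33⌋ + ⌊3862/77⌋ − ⌊3862/231⌋ = 2007

2007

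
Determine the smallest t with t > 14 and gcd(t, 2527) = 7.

Multiples of 7 above 14: 7·3, 7·4, … . Need the cofactor coprime to 2527/7 = 361.
Checking s = 3, 4, … the first with gcd(s, 361) = 1 is s = 3, giving 21.

21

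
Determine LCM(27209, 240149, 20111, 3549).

281694777

27209 = 7 · 13² · 23; 240149 = 7² · 13² · 29; 20111 = 7 · 13² · 17; 3549 = 3 · 7 · 13²
lcm takes max exponent of each prime: 3 · 7² · 13² · 17 · 23 · 29 = 281694777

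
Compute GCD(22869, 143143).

22869 = 3³ · 7 · 11²
143143 = 7 · 11² · 13²
Common: 7 · 11² = 847

847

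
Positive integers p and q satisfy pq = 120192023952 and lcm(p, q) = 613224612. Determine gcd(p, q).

196

gcd·lcm = product, so gcd = 120192023952/613224612 = 196.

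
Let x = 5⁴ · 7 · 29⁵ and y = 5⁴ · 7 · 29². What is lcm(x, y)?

max exponent per prime: 5⁴ · 7 · 29⁵ = 89736276875

89736276875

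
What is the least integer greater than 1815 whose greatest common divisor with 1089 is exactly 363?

2541

Multiples of 363 above 1815: 363·6, 363·7, … . Need the cofactor coprime to 1089/363 = 3.
Checking s = 6, 7, … the first with gcd(s, 3) = 1 is s = 7, giving 2541.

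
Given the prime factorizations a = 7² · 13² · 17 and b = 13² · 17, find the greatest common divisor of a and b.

min exponent per shared prime: 13² · 17 = 2873

2873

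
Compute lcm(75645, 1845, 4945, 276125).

4131542678625

75645 = 3² · 5 · 41²; 1845 = 3² · 5 · 41; 4945 = 5 · 23 · 43; 276125 = 5³ · 47²
lcm takes max exponent of each prime: 3² · 5³ · 23 · 41² · 43 · 47² = 4131542678625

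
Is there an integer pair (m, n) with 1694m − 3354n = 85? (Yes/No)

No

By Bézout, 1694m − 3354n = 85 has integer solutions iff gcd(1694, 3354) | 85.
Euclid: 3354 = 1·1694 + 1660; 1694 = 1·1660 + 34; 1660 = 48·34 + 28; 34 = 1·28 + 6; 28 = 4·6 + 4; 6 = 1·4 + 2; 4 = 2·2 + 0. gcd = 2; 85 mod 2 = 1. No.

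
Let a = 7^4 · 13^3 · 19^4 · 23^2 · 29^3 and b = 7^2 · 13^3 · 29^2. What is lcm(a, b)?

max exponent per prime: 7^4 · 13^3 · 19^4 · 23^2 · 29^3 = 8869237539853769897

8869237539853769897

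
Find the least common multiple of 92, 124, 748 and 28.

3733268

92 = 2² · 23; 124 = 2² · 31; 748 = 2² · 11 · 17; 28 = 2² · 7
lcm takes max exponent of each prime: 2² · 7 · 11 · 17 · 23 · 31 = 3733268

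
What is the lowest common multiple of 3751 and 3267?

101277

3751 = 11² · 31; 3267 = 3³ · 11²
max exponents: 3³ · 11² · 31 = 101277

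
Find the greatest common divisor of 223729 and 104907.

223729 = 11² · 43²
104907 = 3 · 11² · 17²
Common: 11² = 121

121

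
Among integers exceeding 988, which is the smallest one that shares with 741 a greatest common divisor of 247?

1235

gcd(k, 741) = 247 forces 247 | k; write k = 247s. Then gcd(247s, 247·3) = 247·gcd(s, 3), so need gcd(s, 3) = 1.
247s > 988 gives s ≥ 5. The least s ≥ 5 coprime to 3 is 5, so k = 247·5 = 1235.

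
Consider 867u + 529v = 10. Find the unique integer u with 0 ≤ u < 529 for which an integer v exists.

360

Reduce mod 529: 867u ≡ 10 (mod 529). With g = gcd(867, 529) = 1 dividing 10, divide through: 867u ≡ 10 (mod 529).
Since gcd(867, 529) = 1, u ≡ 10·(867)⁻¹ ≡ 360 (mod 529). Smallest non-negative: 360.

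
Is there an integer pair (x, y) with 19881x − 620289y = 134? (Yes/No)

No

gcd(19881, 620289): 620289 = 31·19881 + 3978; 19881 = 4·3978 + 3969; 3978 = 1·3969 + 9; 3969 = 441·9 + 0 → 9
9 does not divide 134, so a solution does not exist.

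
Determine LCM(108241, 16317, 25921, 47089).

108241 = 7² · 47²; 16317 = 3² · 7² · 37; 25921 = 7² · 23²; 47089 = 7² · 31²
lcm takes max exponent of each prime: 3² · 7² · 23² · 31² · 37 · 47² = 18323780853357

18323780853357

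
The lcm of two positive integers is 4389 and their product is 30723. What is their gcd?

From gcd × lcm = ab: gcd = 30723 / 4389 = 7.

7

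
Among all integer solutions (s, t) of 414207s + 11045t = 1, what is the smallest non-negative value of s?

Euclid: 414207 = 37·11045 + 5542; 11045 = 1·5542 + 5503; 5542 = 1·5503 + 39; 5503 = 141·39 + 4; 39 = 9·4 + 3; 4 = 1·3 + 1; 3 = 3·1 + 0 → gcd = 1; 1 = 1·1.
Back-substitution yields 414207·(-2832) + 11045·(106205) = 1, so one solution is s = -2832·1 = -2832, t = 106205·1 = 106205.
Solutions in s differ by 11045/1 = 11045; the one in [0, 11045) is -2832 mod 11045 = 8213.

8213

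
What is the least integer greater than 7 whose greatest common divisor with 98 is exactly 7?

21

98 = 7·14. Any a with gcd(a, 98) = 7 is a multiple of 7, say 7s, with s coprime to 14.
Need s > 7/7, so s ≥ 2. First s ≥ 2 with gcd(s, 14) = 1 is s = 3. Thus a = 7·3 = 21.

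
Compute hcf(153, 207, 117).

gcd(153, 207): 207 = 1·153 + 54; 153 = 2·54 + 45; 54 = 1·45 + 9; 45 = 5·9 + 0 → 9
gcd(9, 117): 117 = 13·9 + 0 → 9

9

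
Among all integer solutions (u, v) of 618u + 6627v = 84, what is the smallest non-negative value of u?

Euclid: 6627 = 10·618 + 447; 618 = 1·447 + 171; 447 = 2·171 + 105; 171 = 1·105 + 66; 105 = 1·66 + 39; 66 = 1·39 + 27; 39 = 1·27 + 12; 27 = 2·12 + 3; 12 = 4·3 + 0 → gcd = 3; 84 = 3·28.
Back-substitution yields 618·(504) + 6627·(-47) = 3, so one solution is u = 504·28 = 14112, v = -47·28 = -1316.
Solutions in u differ by 6627/3 = 2209; the one in [0, 2209) is 14112 mod 2209 = 858.

858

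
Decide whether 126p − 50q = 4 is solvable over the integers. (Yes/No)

Yes

By Bézout, 126p − 50q = 4 has integer solutions iff gcd(126, 50) | 4.
Euclid: 126 = 2·50 + 26; 50 = 1·26 + 24; 26 = 1·24 + 2; 24 = 12·2 + 0. gcd = 2; 4 mod 2 = 0. Yes.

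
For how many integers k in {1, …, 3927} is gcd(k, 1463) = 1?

2899

1463 = 7·11·19. Inclusion–exclusion on these primes:
3927 − ⌊3927/7⌋ − ⌊3927/11⌋ − ⌊3927/19⌋ + ⌊3927/77⌋ + ⌊3927/133⌋ + ⌊3927/209⌋ − ⌊3927/1463⌋ = 2899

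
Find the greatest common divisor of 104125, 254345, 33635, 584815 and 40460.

35

gcd(104125, 254345): 254345 = 2·104125 + 46095; 104125 = 2·46095 + 11935; 46095 = 3·11935 + 10290; 11935 = 1·10290 + 1645; 10290 = 6·1645 + 420; 1645 = 3·420 + 385; 420 = 1·385 + 35; 385 = 11·35 + 0 → 35
gcd(35, 33635): 33635 = 961·35 + 0 → 35
gcd(35, 584815): 584815 = 16709·35 + 0 → 35
gcd(35, 40460): 40460 = 1156·35 + 0 → 35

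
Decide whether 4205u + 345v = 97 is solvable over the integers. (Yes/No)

gcd(4205, 345): 4205 = 12·345 + 65; 345 = 5·65 + 20; 65 = 3·20 + 5; 20 = 4·5 + 0 → 5
5 does not divide 97, so a solution does not exist.

No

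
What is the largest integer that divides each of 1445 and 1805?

Euclid: 1805 = 1·1445 + 360; 1445 = 4·360 + 5; 360 = 72·5 + 0. Last nonzero remainder: 5.

5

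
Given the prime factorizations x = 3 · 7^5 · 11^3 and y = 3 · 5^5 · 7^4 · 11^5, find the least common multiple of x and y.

25376101471875

max exponent per prime: 3 · 5^5 · 7^5 · 11^5 = 25376101471875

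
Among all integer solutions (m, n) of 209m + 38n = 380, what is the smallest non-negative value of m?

Reduce mod 38: 209m ≡ 380 (mod 38). With g = gcd(209, 38) = 19 dividing 380, divide through: 11m ≡ 20 (mod 2).
Since gcd(11, 2) = 1, m ≡ 20·(11)⁻¹ ≡ 0 (mod 2). Smallest non-negative: 0.

0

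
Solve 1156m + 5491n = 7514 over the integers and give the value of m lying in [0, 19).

Reduce mod 5491: 1156m ≡ 7514 (mod 5491). With g = gcd(1156, 5491) = 289 dividing 7514, divide through: 4m ≡ 26 (mod 19).
Since gcd(4, 19) = 1, m ≡ 26·(4)⁻¹ ≡ 16 (mod 19). Smallest non-negative: 16.

16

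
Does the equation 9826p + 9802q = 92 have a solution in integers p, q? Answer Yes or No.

By Bézout, 9826p + 9802q = 92 has integer solutions iff gcd(9826, 9802) | 92.
Euclid: 9826 = 1·9802 + 24; 9802 = 408·24 + 10; 24 = 2·10 + 4; 10 = 2·4 + 2; 4 = 2·2 + 0. gcd = 2; 92 mod 2 = 0. Yes.

Yes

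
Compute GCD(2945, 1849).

1

2945 = 5 · 19 · 31
1849 = 43²
Common: 1 = 1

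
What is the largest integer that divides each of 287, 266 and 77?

7

gcd(287, 266): 287 = 1·266 + 21; 266 = 12·21 + 14; 21 = 1·14 + 7; 14 = 2·7 + 0 → 7
gcd(7, 77): 77 = 11·7 + 0 → 7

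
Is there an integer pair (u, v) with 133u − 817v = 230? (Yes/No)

No

gcd(133, 817): 817 = 6·133 + 19; 133 = 7·19 + 0 → 19
19 does not divide 230, so a solution does not exist.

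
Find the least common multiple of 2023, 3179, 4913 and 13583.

17780147

2023 = 7 · 17²; 3179 = 11 · 17²; 4913 = 17³; 13583 = 17² · 47
lcm takes max exponent of each prime: 7 · 11 · 17³ · 47 = 17780147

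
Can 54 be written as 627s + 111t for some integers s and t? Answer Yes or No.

Yes

gcd(627, 111): 627 = 5·111 + 72; 111 = 1·72 + 39; 72 = 1·39 + 33; 39 = 1·33 + 6; 33 = 5·6 + 3; 6 = 2·3 + 0 → 3
3 divides 54, so a solution exists.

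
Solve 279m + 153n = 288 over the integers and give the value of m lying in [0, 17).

gcd(279, 153) = 9 (Euclid: 279 = 1·153 + 126; 153 = 1·126 + 27; 126 = 4·27 + 18; 27 = 1·18 + 9; 18 = 2·9 + 0), and 9 | 288.
Extended Euclid: 279·(-6) + 153·(11) = 9. Scale by 32: m₀ = -192.
General solution m = m₀ + 17t; reducing mod 17 gives m = 12 (and n = -20).

12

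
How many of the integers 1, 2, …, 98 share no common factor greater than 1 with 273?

273 = 3·7·13. Inclusion–exclusion on these primes:
98 − ⌊98/3⌋ − ⌊98/7⌋ − ⌊98/13⌋ + ⌊98/21⌋ + ⌊98/39⌋ + ⌊98/91⌋ − ⌊98/273⌋ = 52

52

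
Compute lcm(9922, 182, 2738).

9922 = 2 · 11² · 41; 182 = 2 · 7 · 13; 2738 = 2 · 37²
lcm takes max exponent of each prime: 2 · 7 · 11² · 13 · 37² · 41 = 1236072838

1236072838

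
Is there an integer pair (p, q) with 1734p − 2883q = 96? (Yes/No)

Yes

By Bézout, 1734p − 2883q = 96 has integer solutions iff gcd(1734, 2883) | 96.
Euclid: 2883 = 1·1734 + 1149; 1734 = 1·1149 + 585; 1149 = 1·585 + 564; 585 = 1·564 + 21; 564 = 26·21 + 18; 21 = 1·18 + 3; 18 = 6·3 + 0. gcd = 3; 96 mod 3 = 0. Yes.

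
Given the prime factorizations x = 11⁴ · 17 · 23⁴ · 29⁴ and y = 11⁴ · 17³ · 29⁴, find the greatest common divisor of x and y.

176040119057

min exponent per shared prime: 11⁴ · 17 · 29⁴ = 176040119057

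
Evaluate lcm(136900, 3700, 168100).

136900 = 2² · 5² · 37²; 3700 = 2² · 5² · 37; 168100 = 2² · 5² · 41²
lcm takes max exponent of each prime: 2² · 5² · 37² · 41² = 230128900

230128900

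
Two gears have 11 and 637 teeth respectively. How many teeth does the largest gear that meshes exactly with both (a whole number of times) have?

1

Euclid: 637 = 57·11 + 10; 11 = 1·10 + 1; 10 = 10·1 + 0. Last nonzero remainder: 1.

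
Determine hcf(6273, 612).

153

Euclid: 6273 = 10·612 + 153; 612 = 4·153 + 0. Last nonzero remainder: 153.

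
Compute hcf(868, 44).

Euclid: 868 = 19·44 + 32; 44 = 1·32 + 12; 32 = 2·12 + 8; 12 = 1·8 + 4; 8 = 2·4 + 0. Last nonzero remainder: 4.

4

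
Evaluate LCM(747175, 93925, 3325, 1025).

lcm(747175, 93925) = 747175·93925/gcd = 70178411875/325 = 215933575
lcm(215933575, 3325) = 215933575·3325/gcd = 717979136875/475 = 1511535025
lcm(1511535025, 1025) = 1511535025·1025/gcd = 1549323400625/25 = 61972936025

61972936025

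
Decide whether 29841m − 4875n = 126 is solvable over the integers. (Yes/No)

By Bézout, 29841m − 4875n = 126 has integer solutions iff gcd(29841, 4875) | 126.
Euclid: 29841 = 6·4875 + 591; 4875 = 8·591 + 147; 591 = 4·147 + 3; 147 = 49·3 + 0. gcd = 3; 126 mod 3 = 0. Yes.

Yes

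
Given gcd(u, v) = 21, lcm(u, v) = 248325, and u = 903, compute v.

u·v = gcd·lcm = 21·248325 = 5214825, so v = 5214825/903 = 5775.

5775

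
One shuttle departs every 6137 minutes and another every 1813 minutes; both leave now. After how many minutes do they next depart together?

6137 = 17 · 19²; 1813 = 7² · 37
max exponents: 7² · 17 · 19² · 37 = 11126381

11126381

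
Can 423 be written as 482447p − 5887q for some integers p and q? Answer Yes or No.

By Bézout, 482447p − 5887q = 423 has integer solutions iff gcd(482447, 5887) | 423.
Euclid: 482447 = 81·5887 + 5600; 5887 = 1·5600 + 287; 5600 = 19·287 + 147; 287 = 1·147 + 140; 147 = 1·140 + 7; 140 = 20·7 + 0. gcd = 7; 423 mod 7 = 3. No.

No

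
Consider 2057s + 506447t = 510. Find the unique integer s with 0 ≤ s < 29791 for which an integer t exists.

Euclid: 506447 = 246·2057 + 425; 2057 = 4·425 + 357; 425 = 1·357 + 68; 357 = 5·68 + 17; 68 = 4·17 + 0 → gcd = 17; 510 = 17·30.
Back-substitution yields 2057·(7140) + 506447·(-29) = 17, so one solution is s = 7140·30 = 214200, t = -29·30 = -870.
Solutions in s differ by 506447/17 = 29791; the one in [0, 29791) is 214200 mod 29791 = 5663.

5663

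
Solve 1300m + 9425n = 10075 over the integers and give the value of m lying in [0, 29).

Euclid: 9425 = 7·1300 + 325; 1300 = 4·325 + 0 → gcd = 325; 10075 = 325·31.
Back-substitution yields 1300·(-7) + 9425·(1) = 325, so one solution is m = -7·31 = -217, n = 1·31 = 31.
Solutions in m differ by 9425/325 = 29; the one in [0, 29) is -217 mod 29 = 15.

15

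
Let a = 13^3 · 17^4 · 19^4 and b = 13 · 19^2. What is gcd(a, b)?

min exponent per shared prime: 13 · 19^2 = 4693

4693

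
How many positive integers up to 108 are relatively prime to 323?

97

Prime factors of 323: 17, 19. Count integers ≤ 108 divisible by none of them.
By inclusion–exclusion: 108 − ⌊108/17⌋ − ⌊108/19⌋ + ⌊108/323⌋ = 97.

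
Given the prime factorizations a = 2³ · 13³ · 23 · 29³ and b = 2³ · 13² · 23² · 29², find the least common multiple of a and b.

max exponent per prime: 2³ · 13³ · 23² · 29³ = 226761702856

226761702856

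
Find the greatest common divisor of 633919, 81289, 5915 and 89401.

gcd(633919, 81289): 633919 = 7·81289 + 64896; 81289 = 1·64896 + 16393; 64896 = 3·16393 + 15717; 16393 = 1·15717 + 676; 15717 = 23·676 + 169; 676 = 4·169 + 0 → 169
gcd(169, 5915): 5915 = 35·169 + 0 → 169
gcd(169, 89401): 89401 = 529·169 + 0 → 169

169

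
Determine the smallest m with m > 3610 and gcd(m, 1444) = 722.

1444 = 722·2. Any m with gcd(m, 1444) = 722 is a multiple of 722, say 722s, with s coprime to 2.
Need s > 3610/722, so s ≥ 6. First s ≥ 6 with gcd(s, 2) = 1 is s = 7. Thus m = 722·7 = 5054.

5054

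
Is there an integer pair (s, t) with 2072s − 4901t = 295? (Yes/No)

gcd(2072, 4901): 4901 = 2·2072 + 757; 2072 = 2·757 + 558; 757 = 1·558 + 199; 558 = 2·199 + 160; 199 = 1·160 + 39; 160 = 4·39 + 4; 39 = 9·4 + 3; 4 = 1·3 + 1; 3 = 3·1 + 0 → 1
1 divides 295, so a solution exists.

Yes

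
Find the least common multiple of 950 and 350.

950 = 2 · 5² · 19; 350 = 2 · 5² · 7
max exponents: 2 · 5² · 7 · 19 = 6650

6650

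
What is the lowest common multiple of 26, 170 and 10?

26 = 2 · 13; 170 = 2 · 5 · 17; 10 = 2 · 5
lcm takes max exponent of each prime: 2 · 5 · 13 · 17 = 2210

2210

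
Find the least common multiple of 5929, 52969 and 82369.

10773947569

5929 = 7² · 11²; 52969 = 7² · 23 · 47; 82369 = 7² · 41²
lcm takes max exponent of each prime: 7² · 11² · 23 · 41² · 47 = 10773947569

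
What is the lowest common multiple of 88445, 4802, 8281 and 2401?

88445 = 5 · 7² · 19²; 4802 = 2 · 7⁴; 8281 = 7² · 13²; 2401 = 7⁴
lcm takes max exponent of each prime: 2 · 5 · 7⁴ · 13² · 19² = 1464826090

1464826090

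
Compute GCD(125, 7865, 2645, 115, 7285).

gcd(125, 7865): 7865 = 62·125 + 115; 125 = 1·115 + 10; 115 = 11·10 + 5; 10 = 2·5 + 0 → 5
gcd(5, 2645): 2645 = 529·5 + 0 → 5
gcd(5, 115): 115 = 23·5 + 0 → 5
gcd(5, 7285): 7285 = 1457·5 + 0 → 5

5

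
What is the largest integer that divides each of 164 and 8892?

4

164 = 2² · 41
8892 = 2² · 3² · 13 · 19
Common: 2² = 4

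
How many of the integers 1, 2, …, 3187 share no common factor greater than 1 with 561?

1819

Prime factors of 561: 3, 11, 17. Count integers ≤ 3187 divisible by none of them.
By inclusion–exclusion: 3187 − ⌊3187/3⌋ − ⌊3187/11⌋ − ⌊3187/17⌋ + ⌊3187/33⌋ + ⌊3187/51⌋ + ⌊3187/187⌋ − ⌊3187/561⌋ = 1819.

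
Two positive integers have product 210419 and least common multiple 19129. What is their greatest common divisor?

gcd·lcm = product, so gcd = 210419/19129 = 11.

11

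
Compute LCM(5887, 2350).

13834450

gcd first: 5887 = 2·2350 + 1187; 2350 = 1·1187 + 1163; 1187 = 1·1163 + 24; 1163 = 48·24 + 11; 24 = 2·11 + 2; 11 = 5·2 + 1; 2 = 2·1 + 0 → gcd = 1
lcm = 5887·2350/gcd = 13834450/1 = 13834450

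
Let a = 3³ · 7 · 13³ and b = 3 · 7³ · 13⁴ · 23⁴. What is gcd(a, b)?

46137

min exponent per shared prime: 3 · 7 · 13³ = 46137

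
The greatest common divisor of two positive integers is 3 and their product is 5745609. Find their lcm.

1915203

gcd·lcm = product, so lcm = 5745609/3 = 1915203.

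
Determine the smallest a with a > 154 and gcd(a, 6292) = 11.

165

gcd(a, 6292) = 11 forces 11 | a; write a = 11s. Then gcd(11s, 11·572) = 11·gcd(s, 572), so need gcd(s, 572) = 1.
11s > 154 gives s ≥ 15. The least s ≥ 15 coprime to 572 is 15, so a = 11·15 = 165.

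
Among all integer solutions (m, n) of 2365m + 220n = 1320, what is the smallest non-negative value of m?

Reduce mod 220: 2365m ≡ 1320 (mod 220). With g = gcd(2365, 220) = 55 dividing 1320, divide through: 43m ≡ 24 (mod 4).
Since gcd(43, 4) = 1, m ≡ 24·(43)⁻¹ ≡ 0 (mod 4). Smallest non-negative: 0.

0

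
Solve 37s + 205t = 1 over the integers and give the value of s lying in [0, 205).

133

Reduce mod 205: 37s ≡ 1 (mod 205). With g = gcd(37, 205) = 1 dividing 1, divide through: 37s ≡ 1 (mod 205).
Since gcd(37, 205) = 1, s ≡ 1·(37)⁻¹ ≡ 133 (mod 205). Smallest non-negative: 133.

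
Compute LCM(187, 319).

5423

gcd first: 319 = 1·187 + 132; 187 = 1·132 + 55; 132 = 2·55 + 22; 55 = 2·22 + 11; 22 = 2·11 + 0 → gcd = 11
lcm = 187·319/gcd = 59653/11 = 5423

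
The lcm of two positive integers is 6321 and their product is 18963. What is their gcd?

gcd·lcm = product, so gcd = 18963/6321 = 3.

3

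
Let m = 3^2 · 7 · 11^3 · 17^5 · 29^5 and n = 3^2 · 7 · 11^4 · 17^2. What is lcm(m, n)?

26862466473928966419

max exponent per prime: 3^2 · 7 · 11^4 · 17^5 · 29^5 = 26862466473928966419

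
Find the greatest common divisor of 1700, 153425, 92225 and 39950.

425

1700 = 2² · 5² · 17; 153425 = 5² · 17 · 19²; 92225 = 5² · 7 · 17 · 31; 39950 = 2 · 5² · 17 · 47
gcd takes min exponent of each prime: 5² · 17 = 425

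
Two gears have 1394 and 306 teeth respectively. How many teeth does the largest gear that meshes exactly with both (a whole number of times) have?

34

Euclid: 1394 = 4·306 + 170; 306 = 1·170 + 136; 170 = 1·136 + 34; 136 = 4·34 + 0. Last nonzero remainder: 34.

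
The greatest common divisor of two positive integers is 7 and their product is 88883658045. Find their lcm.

For any two positive integers, gcd × lcm equals their product. Hence lcm = 88883658045 / 7 = 12697665435.

12697665435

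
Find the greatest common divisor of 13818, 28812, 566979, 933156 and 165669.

147

13818 = 2 · 3 · 7² · 47; 28812 = 2² · 3 · 7⁴; 566979 = 3 · 7³ · 19 · 29; 933156 = 2² · 3² · 7² · 23²; 165669 = 3 · 7⁴ · 23
gcd takes min exponent of each prime: 3 · 7² = 147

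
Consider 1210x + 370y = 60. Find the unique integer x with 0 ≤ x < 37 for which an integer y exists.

gcd(1210, 370) = 10 (Euclid: 1210 = 3·370 + 100; 370 = 3·100 + 70; 100 = 1·70 + 30; 70 = 2·30 + 10; 30 = 3·10 + 0), and 10 | 60.
Extended Euclid: 1210·(-11) + 370·(36) = 10. Scale by 6: x₀ = -66.
General solution x = x₀ + 37t; reducing mod 37 gives x = 8 (and y = -26).

8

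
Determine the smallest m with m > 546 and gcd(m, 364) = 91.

637

Multiples of 91 above 546: 91·7, 91·8, … . Need the cofactor coprime to 364/91 = 4.
Checking s = 7, 8, … the first with gcd(s, 4) = 1 is s = 7, giving 637.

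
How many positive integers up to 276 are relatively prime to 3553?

3553 = 11·17·19. Inclusion–exclusion on these primes:
276 − ⌊276/11⌋ − ⌊276/17⌋ − ⌊276/19⌋ + ⌊276/187⌋ + ⌊276/209⌋ + ⌊276/323⌋ − ⌊276/3553⌋ = 223

223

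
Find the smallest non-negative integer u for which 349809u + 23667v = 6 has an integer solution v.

5730

Euclid: 349809 = 14·23667 + 18471; 23667 = 1·18471 + 5196; 18471 = 3·5196 + 2883; 5196 = 1·2883 + 2313; 2883 = 1·2313 + 570; 2313 = 4·570 + 33; 570 = 17·33 + 9; 33 = 3·9 + 6; 9 = 1·6 + 3; 6 = 2·3 + 0 → gcd = 3; 6 = 3·2.
Back-substitution yields 349809·(2865) + 23667·(-42346) = 3, so one solution is u = 2865·2 = 5730, v = -42346·2 = -84692.
Solutions in u differ by 23667/3 = 7889; the one in [0, 7889) is 5730 mod 7889 = 5730.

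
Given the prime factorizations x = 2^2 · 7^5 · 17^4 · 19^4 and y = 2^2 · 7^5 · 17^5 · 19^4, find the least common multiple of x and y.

12439679812473116

max exponent per prime: 2^2 · 7^5 · 17^5 · 19^4 = 12439679812473116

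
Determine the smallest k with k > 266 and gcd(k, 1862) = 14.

280

1862 = 14·133. Any k with gcd(k, 1862) = 14 is a multiple of 14, say 14s, with s coprime to 133.
Need s > 266/14, so s ≥ 20. First s ≥ 20 with gcd(s, 133) = 1 is s = 20. Thus k = 14·20 = 280.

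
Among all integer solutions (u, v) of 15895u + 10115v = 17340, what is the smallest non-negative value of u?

3

Euclid: 15895 = 1·10115 + 5780; 10115 = 1·5780 + 4335; 5780 = 1·4335 + 1445; 4335 = 3·1445 + 0 → gcd = 1445; 17340 = 1445·12.
Back-substitution yields 15895·(2) + 10115·(-3) = 1445, so one solution is u = 2·12 = 24, v = -3·12 = -36.
Solutions in u differ by 10115/1445 = 7; the one in [0, 7) is 24 mod 7 = 3.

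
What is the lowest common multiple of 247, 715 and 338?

353210

lcm(247, 715) = 247·715/gcd = 176605/13 = 13585
lcm(13585, 338) = 13585·338/gcd = 4591730/13 = 353210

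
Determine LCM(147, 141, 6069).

1996701

147 = 3 · 7²; 141 = 3 · 47; 6069 = 3 · 7 · 17²
lcm takes max exponent of each prime: 3 · 7² · 17² · 47 = 1996701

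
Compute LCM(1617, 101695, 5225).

1420170675

1617 = 3 · 7² · 11; 101695 = 5 · 11 · 43²; 5225 = 5² · 11 · 19
lcm takes max exponent of each prime: 3 · 5² · 7² · 11 · 19 · 43² = 1420170675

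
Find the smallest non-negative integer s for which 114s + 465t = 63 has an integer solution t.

127

Reduce mod 465: 114s ≡ 63 (mod 465). With g = gcd(114, 465) = 3 dividing 63, divide through: 38s ≡ 21 (mod 155).
Since gcd(38, 155) = 1, s ≡ 21·(38)⁻¹ ≡ 127 (mod 155). Smallest non-negative: 127.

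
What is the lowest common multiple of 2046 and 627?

2046 = 2 · 3 · 11 · 31; 627 = 3 · 11 · 19
max exponents: 2 · 3 · 11 · 19 · 31 = 38874

38874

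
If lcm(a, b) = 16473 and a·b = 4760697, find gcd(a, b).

From gcd × lcm = ab: gcd = 4760697 / 16473 = 289.

289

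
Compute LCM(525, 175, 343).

25725

525 = 3 · 5² · 7; 175 = 5² · 7; 343 = 7³
lcm takes max exponent of each prime: 3 · 5² · 7³ = 25725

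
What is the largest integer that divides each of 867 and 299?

1

Euclid: 867 = 2·299 + 269; 299 = 1·269 + 30; 269 = 8·30 + 29; 30 = 1·29 + 1; 29 = 29·1 + 0. Last nonzero remainder: 1.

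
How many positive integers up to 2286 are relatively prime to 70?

784

70 = 2·5·7. Inclusion–exclusion on these primes:
2286 − ⌊2286/2⌋ − ⌊2286/5⌋ − ⌊2286/7⌋ + ⌊2286/10⌋ + ⌊2286/14⌋ + ⌊2286/35⌋ − ⌊2286/70⌋ = 784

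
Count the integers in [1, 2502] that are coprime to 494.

Prime factors of 494: 2, 13, 19. Count integers ≤ 2502 divisible by none of them.
By inclusion–exclusion: 2502 − ⌊2502/2⌋ − ⌊2502/13⌋ − ⌊2502/19⌋ + ⌊2502/26⌋ + ⌊2502/38⌋ + ⌊2502/247⌋ − ⌊2502/494⌋ = 1094.

1094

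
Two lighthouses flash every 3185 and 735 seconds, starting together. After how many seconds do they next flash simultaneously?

9555

3185 = 5 · 7² · 13; 735 = 3 · 5 · 7²
max exponents: 3 · 5 · 7² · 13 = 9555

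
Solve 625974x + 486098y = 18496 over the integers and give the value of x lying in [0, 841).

299

Euclid: 625974 = 1·486098 + 139876; 486098 = 3·139876 + 66470; 139876 = 2·66470 + 6936; 66470 = 9·6936 + 4046; 6936 = 1·4046 + 2890; 4046 = 1·2890 + 1156; 2890 = 2·1156 + 578; 1156 = 2·578 + 0 → gcd = 578; 18496 = 578·32.
Back-substitution yields 625974·(351) + 486098·(-452) = 578, so one solution is x = 351·32 = 11232, y = -452·32 = -14464.
Solutions in x differ by 486098/578 = 841; the one in [0, 841) is 11232 mod 841 = 299.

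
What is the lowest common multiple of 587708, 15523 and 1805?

126357220

587708 = 2² · 11 · 19² · 37; 15523 = 19² · 43; 1805 = 5 · 19²
lcm takes max exponent of each prime: 2² · 5 · 11 · 19² · 37 · 43 = 126357220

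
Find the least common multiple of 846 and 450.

846 = 2 · 3² · 47; 450 = 2 · 3² · 5²
max exponents: 2 · 3² · 5² · 47 = 21150

21150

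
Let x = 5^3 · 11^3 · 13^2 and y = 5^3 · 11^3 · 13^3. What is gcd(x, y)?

min exponent per shared prime: 5^3 · 11^3 · 13^2 = 28117375

28117375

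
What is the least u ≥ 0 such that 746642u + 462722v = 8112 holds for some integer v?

Reduce mod 462722: 746642u ≡ 8112 (mod 462722). With g = gcd(746642, 462722) = 338 dividing 8112, divide through: 2209u ≡ 24 (mod 1369).
Since gcd(2209, 1369) = 1, u ≡ 24·(2209)⁻¹ ≡ 1017 (mod 1369). Smallest non-negative: 1017.

1017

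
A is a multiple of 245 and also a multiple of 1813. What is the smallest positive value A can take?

9065

gcd first: 1813 = 7·245 + 98; 245 = 2·98 + 49; 98 = 2·49 + 0 → gcd = 49
lcm = 245·1813/gcd = 444185/49 = 9065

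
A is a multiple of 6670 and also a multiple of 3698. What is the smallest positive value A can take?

12332830

6670 = 2 · 5 · 23 · 29; 3698 = 2 · 43²
max exponents: 2 · 5 · 23 · 29 · 43² = 12332830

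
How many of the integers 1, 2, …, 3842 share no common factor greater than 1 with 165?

1863

Prime factors of 165: 3, 5, 11. Count integers ≤ 3842 divisible by none of them.
By inclusion–exclusion: 3842 − ⌊3842/3⌋ − ⌊3842/5⌋ − ⌊3842/11⌋ + ⌊3842/15⌋ + ⌊3842/33⌋ + ⌊3842/55⌋ − ⌊3842/165⌋ = 1863.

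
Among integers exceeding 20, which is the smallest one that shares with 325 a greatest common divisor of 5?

gcd(x, 325) = 5 forces 5 | x; write x = 5s. Then gcd(5s, 5·65) = 5·gcd(s, 65), so need gcd(s, 65) = 1.
5s > 20 gives s ≥ 5. The least s ≥ 5 coprime to 65 is 6, so x = 5·6 = 30.

30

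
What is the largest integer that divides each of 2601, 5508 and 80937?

153

gcd(2601, 5508): 5508 = 2·2601 + 306; 2601 = 8·306 + 153; 306 = 2·153 + 0 → 153
gcd(153, 80937): 80937 = 529·153 + 0 → 153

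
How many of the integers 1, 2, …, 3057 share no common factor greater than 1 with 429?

429 = 3·11·13. Inclusion–exclusion on these primes:
3057 − ⌊3057/3⌋ − ⌊3057/11⌋ − ⌊3057/13⌋ + ⌊3057/33⌋ + ⌊3057/39⌋ + ⌊3057/143⌋ − ⌊3057/429⌋ = 1710

1710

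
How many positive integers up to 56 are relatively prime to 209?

Prime factors of 209: 11, 19. Count integers ≤ 56 divisible by none of them.
By inclusion–exclusion: 56 − ⌊56/11⌋ − ⌊56/19⌋ + ⌊56/209⌋ = 49.

49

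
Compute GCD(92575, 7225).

25

Euclid: 92575 = 12·7225 + 5875; 7225 = 1·5875 + 1350; 5875 = 4·1350 + 475; 1350 = 2·475 + 400; 475 = 1·400 + 75; 400 = 5·75 + 25; 75 = 3·25 + 0. Last nonzero remainder: 25.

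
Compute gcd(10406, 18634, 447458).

242

gcd(10406, 18634): 18634 = 1·10406 + 8228; 10406 = 1·8228 + 2178; 8228 = 3·2178 + 1694; 2178 = 1·1694 + 484; 1694 = 3·484 + 242; 484 = 2·242 + 0 → 242
gcd(242, 447458): 447458 = 1849·242 + 0 → 242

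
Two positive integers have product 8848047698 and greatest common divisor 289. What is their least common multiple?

30616082

gcd·lcm = product, so lcm = 8848047698/289 = 30616082.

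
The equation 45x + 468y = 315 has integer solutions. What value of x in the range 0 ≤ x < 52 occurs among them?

7

Reduce mod 468: 45x ≡ 315 (mod 468). With g = gcd(45, 468) = 9 dividing 315, divide through: 5x ≡ 35 (mod 52).
Since gcd(5, 52) = 1, x ≡ 35·(5)⁻¹ ≡ 7 (mod 52). Smallest non-negative: 7.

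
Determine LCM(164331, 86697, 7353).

3582580131

164331 = 3² · 19 · 31²; 86697 = 3³ · 13² · 19; 7353 = 3² · 19 · 43
lcm takes max exponent of each prime: 3³ · 13² · 19 · 31² · 43 = 3582580131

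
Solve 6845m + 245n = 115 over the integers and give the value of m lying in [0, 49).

25

gcd(6845, 245) = 5 (Euclid: 6845 = 27·245 + 230; 245 = 1·230 + 15; 230 = 15·15 + 5; 15 = 3·5 + 0), and 5 | 115.
Extended Euclid: 6845·(16) + 245·(-447) = 5. Scale by 23: m₀ = 368.
General solution m = m₀ + 49t; reducing mod 49 gives m = 25 (and n = -698).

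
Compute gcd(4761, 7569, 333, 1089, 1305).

9

4761 = 3² · 23²; 7569 = 3² · 29²; 333 = 3² · 37; 1089 = 3² · 11²; 1305 = 3² · 5 · 29
gcd takes min exponent of each prime: 3² = 9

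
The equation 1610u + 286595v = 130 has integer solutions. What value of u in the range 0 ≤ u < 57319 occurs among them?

Reduce mod 286595: 1610u ≡ 130 (mod 286595). With g = gcd(1610, 286595) = 5 dividing 130, divide through: 322u ≡ 26 (mod 57319).
Since gcd(322, 57319) = 1, u ≡ 26·(322)⁻¹ ≡ 36670 (mod 57319). Smallest non-negative: 36670.

36670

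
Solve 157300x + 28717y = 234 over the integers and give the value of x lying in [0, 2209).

gcd(157300, 28717) = 13 (Euclid: 157300 = 5·28717 + 13715; 28717 = 2·13715 + 1287; 13715 = 10·1287 + 845; 1287 = 1·845 + 442; 845 = 1·442 + 403; 442 = 1·403 + 39; 403 = 10·39 + 13; 39 = 3·13 + 0), and 13 | 234.
Extended Euclid: 157300·(714) + 28717·(-3911) = 13. Scale by 18: x₀ = 12852.
General solution x = x₀ + 2209t; reducing mod 2209 gives x = 1807 (and y = -9898).

1807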